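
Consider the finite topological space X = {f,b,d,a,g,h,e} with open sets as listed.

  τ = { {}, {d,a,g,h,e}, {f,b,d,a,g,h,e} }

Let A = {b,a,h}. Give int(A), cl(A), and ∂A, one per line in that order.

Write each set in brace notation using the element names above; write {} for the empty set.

open subsets of A: {}; so int(A) = {}
closure: X∖int(X∖A) = X∖{} = {f,b,d,a,g,h,e}
∂A = {f,b,d,a,g,h,e} minus {} = {f,b,d,a,g,h,e}

int(A) = {}
cl(A)  = {f,b,d,a,g,h,e}
∂A     = {f,b,d,a,g,h,e}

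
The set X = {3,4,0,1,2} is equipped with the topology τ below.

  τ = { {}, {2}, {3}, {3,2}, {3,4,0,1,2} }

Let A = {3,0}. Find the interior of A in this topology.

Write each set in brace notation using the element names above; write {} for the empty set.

U open, U⊆A: {}, {3}. int(A) = ⋃ = {3}

{3}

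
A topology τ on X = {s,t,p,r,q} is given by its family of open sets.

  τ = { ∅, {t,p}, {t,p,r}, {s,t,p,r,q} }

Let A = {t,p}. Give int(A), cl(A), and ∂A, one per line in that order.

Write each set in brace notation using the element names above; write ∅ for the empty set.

U open, U⊆A: ∅, {t,p}. int(A) = ⋃ = {t,p}
X∖A={s,r,q}, int(X∖A)=∅, hence cl(A)={s,t,p,r,q}
∂A: remove int from cl → {s,r,q}

int(A) = {t,p}
cl(A)  = {s,t,p,r,q}
∂A     = {s,r,q}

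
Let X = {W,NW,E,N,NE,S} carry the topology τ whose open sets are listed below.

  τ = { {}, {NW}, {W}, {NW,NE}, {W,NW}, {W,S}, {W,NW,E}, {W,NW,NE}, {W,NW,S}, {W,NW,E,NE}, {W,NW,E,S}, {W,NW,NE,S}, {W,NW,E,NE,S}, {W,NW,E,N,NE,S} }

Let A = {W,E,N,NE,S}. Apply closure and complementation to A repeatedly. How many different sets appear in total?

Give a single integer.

6

closure: X∖int(X∖A) = X∖{NW} = {W,E,N,NE,S}
Let k=closure and c=complement:
  1. A     = {W,E,N,NE,S}
  2. cA    = {NW}
  3. kcA   = {NW,E,N,NE}
  4. ckcA  = {W,S}
  5. kckcA = {W,E,N,S}
  6. ckckcA = {NW,NE}
— saturated at 6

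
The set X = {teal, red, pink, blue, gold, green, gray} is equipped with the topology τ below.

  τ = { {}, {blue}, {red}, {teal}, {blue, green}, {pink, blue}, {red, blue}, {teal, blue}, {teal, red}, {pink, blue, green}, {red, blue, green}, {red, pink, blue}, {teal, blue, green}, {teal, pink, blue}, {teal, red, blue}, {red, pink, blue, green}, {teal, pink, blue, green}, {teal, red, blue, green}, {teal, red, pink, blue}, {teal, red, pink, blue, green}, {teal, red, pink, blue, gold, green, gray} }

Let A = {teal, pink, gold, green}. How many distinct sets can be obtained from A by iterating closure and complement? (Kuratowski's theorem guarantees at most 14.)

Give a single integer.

closure: X∖int(X∖A) = X∖{red, blue} = {teal, pink, gold, green, gray}
Let k=closure and c=complement:
  1. A     = {teal, pink, gold, green}
  2. kA    = {teal, pink, gold, green, gray}
  3. cA    = {red, blue, gray}
  4. ckA   = {red, blue}
  5. kcA   = {red, pink, blue, gold, green, gray}
  6. ckcA  = {teal}
  7. kckcA = {teal, gold, gray}
  8. ckckcA = {red, pink, blue, green}
— saturated at 8

8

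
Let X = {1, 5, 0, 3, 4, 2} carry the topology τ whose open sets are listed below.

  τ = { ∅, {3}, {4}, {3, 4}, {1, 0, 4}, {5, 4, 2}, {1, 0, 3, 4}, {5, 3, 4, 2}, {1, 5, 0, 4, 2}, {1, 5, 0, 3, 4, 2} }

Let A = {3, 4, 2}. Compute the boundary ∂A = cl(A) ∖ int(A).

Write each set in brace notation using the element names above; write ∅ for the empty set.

open subsets of A: ∅, {4}, {3}, {3, 4}; so int(A) = {3, 4}
closure: X∖int(X∖A) = X∖∅ = {1, 5, 0, 3, 4, 2}
∂A = {1, 5, 0, 3, 4, 2} minus {3, 4} = {1, 5, 0, 2}

{1, 5, 0, 2}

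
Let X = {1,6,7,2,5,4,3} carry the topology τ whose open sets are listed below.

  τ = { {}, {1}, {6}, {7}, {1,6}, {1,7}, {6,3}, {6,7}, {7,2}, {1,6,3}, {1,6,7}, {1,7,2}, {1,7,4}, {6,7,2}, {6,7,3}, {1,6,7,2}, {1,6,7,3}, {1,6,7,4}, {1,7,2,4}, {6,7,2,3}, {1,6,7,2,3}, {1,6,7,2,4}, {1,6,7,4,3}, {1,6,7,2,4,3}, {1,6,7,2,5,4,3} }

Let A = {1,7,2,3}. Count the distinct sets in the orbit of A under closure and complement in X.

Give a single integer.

10

X∖A={6,5,4}, int(X∖A)={6}, hence cl(A)={1,7,2,5,4,3}
Orbit (k=closure, c=complement):
  1. A     = {1,7,2,3}
  2. kA    = {1,7,2,5,4,3}
  3. cA    = {6,5,4}
  4. ckA   = {6}
  5. kcA   = {6,5,4,3}
  6. kckA  = {6,5,3}
  7. ckcA  = {1,7,2}
  8. ckckA = {1,7,2,4}
  9. kckcA = {1,7,2,5,4}
  10. ckckcA = {6,3}
(closed under both — stop)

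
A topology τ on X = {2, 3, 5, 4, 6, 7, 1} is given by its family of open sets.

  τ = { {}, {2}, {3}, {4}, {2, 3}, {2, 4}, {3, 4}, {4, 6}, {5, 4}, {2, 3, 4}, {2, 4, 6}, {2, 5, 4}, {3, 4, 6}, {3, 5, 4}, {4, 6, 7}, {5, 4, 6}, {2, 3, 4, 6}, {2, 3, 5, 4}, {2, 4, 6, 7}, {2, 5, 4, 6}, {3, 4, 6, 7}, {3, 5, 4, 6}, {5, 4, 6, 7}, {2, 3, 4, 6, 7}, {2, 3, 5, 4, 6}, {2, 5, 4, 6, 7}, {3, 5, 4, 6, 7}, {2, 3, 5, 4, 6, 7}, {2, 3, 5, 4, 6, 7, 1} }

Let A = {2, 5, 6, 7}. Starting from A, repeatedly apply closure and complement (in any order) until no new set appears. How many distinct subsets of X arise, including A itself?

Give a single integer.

8

closure: X∖int(X∖A) = X∖{3, 4} = {2, 5, 6, 7, 1}
Let k=closure and c=complement:
  1. A     = {2, 5, 6, 7}
  2. kA    = {2, 5, 6, 7, 1}
  3. cA    = {3, 4, 1}
  4. ckA   = {3, 4}
  5. kcA   = {3, 5, 4, 6, 7, 1}
  6. ckcA  = {2}
  7. kckcA = {2, 1}
  8. ckckcA = {3, 5, 4, 6, 7}
— saturated at 8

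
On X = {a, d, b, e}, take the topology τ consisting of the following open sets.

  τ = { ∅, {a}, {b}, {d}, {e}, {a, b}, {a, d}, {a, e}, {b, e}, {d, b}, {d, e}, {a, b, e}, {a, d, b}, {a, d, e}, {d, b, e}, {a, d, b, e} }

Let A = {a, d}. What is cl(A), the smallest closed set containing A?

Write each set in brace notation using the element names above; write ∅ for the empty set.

{a, d}

closure: X∖int(X∖A) = X∖{b, e} = {a, d}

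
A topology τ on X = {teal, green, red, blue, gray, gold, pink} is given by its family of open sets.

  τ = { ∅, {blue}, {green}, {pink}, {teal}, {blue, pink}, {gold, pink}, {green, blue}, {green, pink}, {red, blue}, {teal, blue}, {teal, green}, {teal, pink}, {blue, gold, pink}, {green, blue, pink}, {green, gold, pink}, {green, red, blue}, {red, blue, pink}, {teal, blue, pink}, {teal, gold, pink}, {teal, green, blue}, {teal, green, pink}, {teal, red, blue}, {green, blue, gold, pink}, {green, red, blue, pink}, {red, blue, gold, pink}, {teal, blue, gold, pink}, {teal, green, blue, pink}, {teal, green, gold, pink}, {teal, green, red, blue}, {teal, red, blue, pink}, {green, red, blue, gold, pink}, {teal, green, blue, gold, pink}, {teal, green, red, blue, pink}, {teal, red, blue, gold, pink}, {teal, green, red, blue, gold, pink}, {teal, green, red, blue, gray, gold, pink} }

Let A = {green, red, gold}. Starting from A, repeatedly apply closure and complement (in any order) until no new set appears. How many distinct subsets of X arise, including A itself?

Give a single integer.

complement {teal, blue, gray, pink}; its interior {teal, blue, pink}; cl(A) = X∖{teal, blue, pink} = {green, red, gray, gold}
With k = closure, c = complement:
  1. A     = {green, red, gold}
  2. kA    = {green, red, gray, gold}
  3. cA    = {teal, blue, gray, pink}
  4. ckA   = {teal, blue, pink}
  5. kcA   = {teal, red, blue, gray, gold, pink}
  6. ckcA  = {green}
  7. kckcA = {green, gray}
  8. ckckcA = {teal, red, blue, gold, pink}
k, c of each give nothing new

8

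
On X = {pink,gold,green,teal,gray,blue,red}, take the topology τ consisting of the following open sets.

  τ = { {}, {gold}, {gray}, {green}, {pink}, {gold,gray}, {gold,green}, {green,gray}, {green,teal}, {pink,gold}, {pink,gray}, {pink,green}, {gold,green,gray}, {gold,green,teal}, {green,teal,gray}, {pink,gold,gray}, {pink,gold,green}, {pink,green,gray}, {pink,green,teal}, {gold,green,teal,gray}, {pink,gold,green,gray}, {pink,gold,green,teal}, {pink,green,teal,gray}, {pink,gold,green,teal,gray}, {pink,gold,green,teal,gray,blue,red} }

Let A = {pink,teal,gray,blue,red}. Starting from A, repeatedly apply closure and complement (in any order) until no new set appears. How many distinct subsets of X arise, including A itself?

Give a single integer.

6

complement {gold,green}; its interior {gold,green}; cl(A) = X∖{gold,green} = {pink,teal,gray,blue,red}
With k = closure, c = complement:
  1. A     = {pink,teal,gray,blue,red}
  2. cA    = {gold,green}
  3. kcA   = {gold,green,teal,blue,red}
  4. ckcA  = {pink,gray}
  5. kckcA = {pink,gray,blue,red}
  6. ckckcA = {gold,green,teal}
k, c of each give nothing new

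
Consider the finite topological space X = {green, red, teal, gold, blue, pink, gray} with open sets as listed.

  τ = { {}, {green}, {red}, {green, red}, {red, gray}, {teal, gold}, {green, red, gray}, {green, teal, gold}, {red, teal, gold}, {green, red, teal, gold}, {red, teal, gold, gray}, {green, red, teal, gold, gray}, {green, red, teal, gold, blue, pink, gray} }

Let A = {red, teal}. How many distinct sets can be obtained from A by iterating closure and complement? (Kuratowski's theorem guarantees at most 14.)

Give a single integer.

12

closure: X∖int(X∖A) = X∖{green} = {red, teal, gold, blue, pink, gray}
Let k=closure and c=complement:
  1. A     = {red, teal}
  2. kA    = {red, teal, gold, blue, pink, gray}
  3. cA    = {green, gold, blue, pink, gray}
  4. ckA   = {green}
  5. kcA   = {green, teal, gold, blue, pink, gray}
  6. kckA  = {green, blue, pink}
  7. ckcA  = {red}
  8. ckckA = {red, teal, gold, gray}
  9. kckcA = {red, blue, pink, gray}
  10. ckckcA = {green, teal, gold}
  11. kckckcA = {green, teal, gold, blue, pink}
  12. ckckckcA = {red, gray}
— saturated at 12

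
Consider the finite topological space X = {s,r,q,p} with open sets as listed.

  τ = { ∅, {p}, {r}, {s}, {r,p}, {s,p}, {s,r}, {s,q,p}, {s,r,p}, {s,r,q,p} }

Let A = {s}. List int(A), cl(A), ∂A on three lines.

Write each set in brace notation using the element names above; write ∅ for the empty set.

opens ⊆ A: ∅, {s}; union → int = {s}
complement {r,q,p}; its interior {r,p}; cl(A) = X∖{r,p} = {s,q}
boundary = {s,q} ∖ {s} = {q}

int(A) = {s}
cl(A)  = {s,q}
∂A     = {q}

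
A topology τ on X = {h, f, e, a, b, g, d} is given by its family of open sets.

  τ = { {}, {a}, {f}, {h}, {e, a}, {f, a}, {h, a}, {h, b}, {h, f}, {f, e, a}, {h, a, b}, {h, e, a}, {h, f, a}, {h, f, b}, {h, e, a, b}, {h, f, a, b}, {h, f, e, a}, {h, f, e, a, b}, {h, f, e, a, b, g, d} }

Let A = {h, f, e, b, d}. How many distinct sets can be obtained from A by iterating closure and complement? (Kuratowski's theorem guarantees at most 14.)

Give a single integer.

X∖A={a, g}, int(X∖A)={a}, hence cl(A)={h, f, e, b, g, d}
Orbit (k=closure, c=complement):
  1. A     = {h, f, e, b, d}
  2. kA    = {h, f, e, b, g, d}
  3. cA    = {a, g}
  4. ckA   = {a}
  5. kcA   = {e, a, g, d}
  6. ckcA  = {h, f, b}
  7. kckcA = {h, f, b, g, d}
  8. ckckcA = {e, a}
(closed under both — stop)

8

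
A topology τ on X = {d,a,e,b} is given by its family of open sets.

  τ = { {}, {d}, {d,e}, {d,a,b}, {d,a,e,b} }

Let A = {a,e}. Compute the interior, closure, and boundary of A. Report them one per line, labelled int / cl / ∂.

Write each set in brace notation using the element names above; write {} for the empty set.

open subsets of A: {}; so int(A) = {}
closure: X∖int(X∖A) = X∖{d} = {a,e,b}
∂A = {a,e,b} minus {} = {a,e,b}

int(A) = {}
cl(A)  = {a,e,b}
∂A     = {a,e,b}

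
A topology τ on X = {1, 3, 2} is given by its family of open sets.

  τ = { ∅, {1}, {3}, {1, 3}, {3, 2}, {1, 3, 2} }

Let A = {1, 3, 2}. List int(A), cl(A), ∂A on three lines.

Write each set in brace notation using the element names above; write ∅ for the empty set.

int(A) = {1, 3, 2}
cl(A)  = {1, 3, 2}
∂A     = ∅

open subsets of A: ∅, {3}, {1}, {3, 2}, {1, 3}, {1, 3, 2}; so int(A) = {1, 3, 2}
closure: X∖int(X∖A) = X∖∅ = {1, 3, 2}
∂A = {1, 3, 2} minus {1, 3, 2} = ∅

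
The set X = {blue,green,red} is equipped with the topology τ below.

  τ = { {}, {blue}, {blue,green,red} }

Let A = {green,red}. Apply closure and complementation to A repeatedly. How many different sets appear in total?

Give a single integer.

cl via duality: int({blue}) = {blue}, so X∖{blue} = {green,red}
Write k for closure, c for complement:
  1. A     = {green,red}
  2. cA    = {blue}
  3. kcA   = {blue,green,red}
  4. ckcA  = {}
applying k or c yields no new set

4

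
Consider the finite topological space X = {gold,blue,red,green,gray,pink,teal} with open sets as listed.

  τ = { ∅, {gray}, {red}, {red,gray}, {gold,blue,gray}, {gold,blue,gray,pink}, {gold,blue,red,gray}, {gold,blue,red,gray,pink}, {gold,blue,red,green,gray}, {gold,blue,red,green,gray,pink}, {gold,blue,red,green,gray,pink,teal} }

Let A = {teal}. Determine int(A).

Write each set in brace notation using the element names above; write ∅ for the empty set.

U open, U⊆A: ∅. int(A) = ⋃ = ∅

∅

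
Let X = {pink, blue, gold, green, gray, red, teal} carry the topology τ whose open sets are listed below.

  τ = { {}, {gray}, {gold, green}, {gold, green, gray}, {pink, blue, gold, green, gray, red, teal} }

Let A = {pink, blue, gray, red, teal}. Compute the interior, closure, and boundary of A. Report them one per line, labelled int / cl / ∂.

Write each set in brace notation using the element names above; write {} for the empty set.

interior: largest open inside A is {gray} (from {}, {gray})
cl via duality: int({gold, green}) = {gold, green}, so X∖{gold, green} = {pink, blue, gray, red, teal}
cl∖int = {pink, blue, red, teal}

int(A) = {gray}
cl(A)  = {pink, blue, gray, red, teal}
∂A     = {pink, blue, red, teal}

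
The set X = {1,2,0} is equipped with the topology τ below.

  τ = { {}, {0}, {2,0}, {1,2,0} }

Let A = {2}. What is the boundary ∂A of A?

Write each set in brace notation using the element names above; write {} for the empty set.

opens ⊆ A: {}; union → int = {}
complement {1,0}; its interior {0}; cl(A) = X∖{0} = {1,2}
boundary = {1,2} ∖ {} = {1,2}

{1,2}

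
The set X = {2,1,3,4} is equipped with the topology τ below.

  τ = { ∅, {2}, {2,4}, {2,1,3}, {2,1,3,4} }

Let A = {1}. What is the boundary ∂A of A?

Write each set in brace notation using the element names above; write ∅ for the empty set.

opens ⊆ A: ∅; union → int = ∅
complement {2,3,4}; its interior {2,4}; cl(A) = X∖{2,4} = {1,3}
boundary = {1,3} ∖ ∅ = {1,3}

{1,3}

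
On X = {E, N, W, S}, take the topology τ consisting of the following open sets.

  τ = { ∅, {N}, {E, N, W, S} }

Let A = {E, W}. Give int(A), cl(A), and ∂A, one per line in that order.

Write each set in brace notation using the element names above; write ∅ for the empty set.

int(A) = ∅
cl(A)  = {E, W, S}
∂A     = {E, W, S}

opens ⊆ A: ∅; union → int = ∅
complement {N, S}; its interior {N}; cl(A) = X∖{N} = {E, W, S}
boundary = {E, W, S} ∖ ∅ = {E, W, S}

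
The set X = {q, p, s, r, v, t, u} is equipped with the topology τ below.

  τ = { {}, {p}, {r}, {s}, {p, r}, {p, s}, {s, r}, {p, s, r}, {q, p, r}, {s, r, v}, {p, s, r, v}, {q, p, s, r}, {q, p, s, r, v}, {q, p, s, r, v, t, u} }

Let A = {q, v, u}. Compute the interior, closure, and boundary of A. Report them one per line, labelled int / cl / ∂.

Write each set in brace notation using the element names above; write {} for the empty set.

interior: largest open inside A is {} (from {})
cl via duality: int({p, s, r, t}) = {p, s, r}, so X∖{p, s, r} = {q, v, t, u}
cl∖int = {q, v, t, u}

int(A) = {}
cl(A)  = {q, v, t, u}
∂A     = {q, v, t, u}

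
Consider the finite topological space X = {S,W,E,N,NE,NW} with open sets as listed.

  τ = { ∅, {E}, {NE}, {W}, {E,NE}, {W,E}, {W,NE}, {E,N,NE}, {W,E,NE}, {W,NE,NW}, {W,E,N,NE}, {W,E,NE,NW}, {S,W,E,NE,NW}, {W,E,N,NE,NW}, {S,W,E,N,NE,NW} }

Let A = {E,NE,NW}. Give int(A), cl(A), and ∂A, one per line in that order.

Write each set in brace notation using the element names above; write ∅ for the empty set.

int(A) = {E,NE}
cl(A)  = {S,E,N,NE,NW}
∂A     = {S,N,NW}

opens ⊆ A: ∅, {E}, {NE}, {E,NE}; union → int = {E,NE}
complement {S,W,N}; its interior {W}; cl(A) = X∖{W} = {S,E,N,NE,NW}
boundary = {S,E,N,NE,NW} ∖ {E,NE} = {S,N,NW}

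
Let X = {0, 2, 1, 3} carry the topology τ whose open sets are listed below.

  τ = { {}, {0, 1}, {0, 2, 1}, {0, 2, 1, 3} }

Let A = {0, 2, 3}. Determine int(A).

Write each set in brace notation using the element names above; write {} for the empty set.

{}

open subsets of A: {}; so int(A) = {}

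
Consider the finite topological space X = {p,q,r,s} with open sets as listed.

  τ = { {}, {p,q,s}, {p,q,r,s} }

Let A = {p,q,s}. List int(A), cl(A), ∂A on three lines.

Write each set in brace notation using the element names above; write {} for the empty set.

open subsets of A: {}, {p,q,s}; so int(A) = {p,q,s}
closure: X∖int(X∖A) = X∖{} = {p,q,r,s}
∂A = {p,q,r,s} minus {p,q,s} = {r}

int(A) = {p,q,s}
cl(A)  = {p,q,r,s}
∂A     = {r}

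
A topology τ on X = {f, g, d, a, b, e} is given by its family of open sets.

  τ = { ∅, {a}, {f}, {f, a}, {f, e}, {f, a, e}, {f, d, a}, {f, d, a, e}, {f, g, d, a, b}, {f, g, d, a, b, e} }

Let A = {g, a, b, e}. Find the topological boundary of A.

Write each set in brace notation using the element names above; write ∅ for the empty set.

U open, U⊆A: ∅, {a}. int(A) = ⋃ = {a}
X∖A={f, d}, int(X∖A)={f}, hence cl(A)={g, d, a, b, e}
∂A: remove int from cl → {g, d, b, e}

{g, d, b, e}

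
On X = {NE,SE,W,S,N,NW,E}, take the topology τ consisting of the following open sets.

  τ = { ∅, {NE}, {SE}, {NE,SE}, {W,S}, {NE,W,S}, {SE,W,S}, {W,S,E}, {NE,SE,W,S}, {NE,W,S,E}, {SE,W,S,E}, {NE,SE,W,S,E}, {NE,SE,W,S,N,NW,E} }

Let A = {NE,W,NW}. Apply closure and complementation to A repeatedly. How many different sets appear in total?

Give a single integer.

10

closure: X∖int(X∖A) = X∖{SE} = {NE,W,S,N,NW,E}
Let k=closure and c=complement:
  1. A     = {NE,W,NW}
  2. kA    = {NE,W,S,N,NW,E}
  3. cA    = {SE,S,N,E}
  4. ckA   = {SE}
  5. kcA   = {SE,W,S,N,NW,E}
  6. kckA  = {SE,N,NW}
  7. ckcA  = {NE}
  8. ckckA = {NE,W,S,E}
  9. kckcA = {NE,N,NW}
  10. ckckcA = {SE,W,S,E}
— saturated at 10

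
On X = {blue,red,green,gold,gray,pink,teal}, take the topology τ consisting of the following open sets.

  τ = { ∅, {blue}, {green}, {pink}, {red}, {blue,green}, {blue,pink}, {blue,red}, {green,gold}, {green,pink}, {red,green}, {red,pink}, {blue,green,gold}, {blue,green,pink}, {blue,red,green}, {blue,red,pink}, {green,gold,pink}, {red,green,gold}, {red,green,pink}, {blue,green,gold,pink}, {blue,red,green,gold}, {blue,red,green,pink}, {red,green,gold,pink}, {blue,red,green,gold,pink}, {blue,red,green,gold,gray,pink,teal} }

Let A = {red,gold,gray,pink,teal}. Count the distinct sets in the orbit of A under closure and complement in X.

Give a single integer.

complement {blue,green}; its interior {blue,green}; cl(A) = X∖{blue,green} = {red,gold,gray,pink,teal}
With k = closure, c = complement:
  1. A     = {red,gold,gray,pink,teal}
  2. cA    = {blue,green}
  3. kcA   = {blue,green,gold,gray,teal}
  4. ckcA  = {red,pink}
  5. kckcA = {red,gray,pink,teal}
  6. ckckcA = {blue,green,gold}
k, c of each give nothing new

6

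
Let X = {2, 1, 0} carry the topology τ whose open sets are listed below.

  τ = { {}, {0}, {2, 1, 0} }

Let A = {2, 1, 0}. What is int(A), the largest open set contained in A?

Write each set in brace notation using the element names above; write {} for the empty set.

{2, 1, 0}

open subsets of A: {}, {0}, {2, 1, 0}; so int(A) = {2, 1, 0}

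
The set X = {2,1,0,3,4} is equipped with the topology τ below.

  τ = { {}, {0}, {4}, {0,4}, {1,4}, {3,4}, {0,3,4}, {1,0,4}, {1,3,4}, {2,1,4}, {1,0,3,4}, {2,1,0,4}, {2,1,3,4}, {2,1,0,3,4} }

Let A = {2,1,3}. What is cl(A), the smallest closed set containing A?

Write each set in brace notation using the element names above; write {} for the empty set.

{2,1,3}

cl via duality: int({0,4}) = {0,4}, so X∖{0,4} = {2,1,3}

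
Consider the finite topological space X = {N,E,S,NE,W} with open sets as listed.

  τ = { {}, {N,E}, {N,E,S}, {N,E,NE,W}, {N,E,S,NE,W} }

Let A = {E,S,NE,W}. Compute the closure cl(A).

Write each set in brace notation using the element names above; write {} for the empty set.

cl via duality: int({N}) = {}, so X∖{} = {N,E,S,NE,W}

{N,E,S,NE,W}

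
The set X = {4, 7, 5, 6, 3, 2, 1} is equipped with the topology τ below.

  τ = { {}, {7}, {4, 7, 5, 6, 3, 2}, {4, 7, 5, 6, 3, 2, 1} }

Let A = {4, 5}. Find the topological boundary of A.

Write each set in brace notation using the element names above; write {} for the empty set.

{4, 5, 6, 3, 2, 1}

open subsets of A: {}; so int(A) = {}
closure: X∖int(X∖A) = X∖{7} = {4, 5, 6, 3, 2, 1}
∂A = {4, 5, 6, 3, 2, 1} minus {} = {4, 5, 6, 3, 2, 1}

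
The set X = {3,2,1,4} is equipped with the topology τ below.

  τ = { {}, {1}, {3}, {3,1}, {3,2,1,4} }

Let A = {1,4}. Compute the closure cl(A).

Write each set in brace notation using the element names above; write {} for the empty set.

{2,1,4}

closure: X∖int(X∖A) = X∖{3} = {2,1,4}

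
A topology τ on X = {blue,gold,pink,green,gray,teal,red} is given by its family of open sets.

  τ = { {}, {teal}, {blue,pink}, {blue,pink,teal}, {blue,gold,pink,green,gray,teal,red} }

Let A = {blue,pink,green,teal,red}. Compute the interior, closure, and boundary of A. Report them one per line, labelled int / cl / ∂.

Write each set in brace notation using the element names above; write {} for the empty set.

int(A) = {blue,pink,teal}
cl(A)  = {blue,gold,pink,green,gray,teal,red}
∂A     = {gold,green,gray,red}

open subsets of A: {}, {teal}, {blue,pink}, {blue,pink,teal}; so int(A) = {blue,pink,teal}
closure: X∖int(X∖A) = X∖{} = {blue,gold,pink,green,gray,teal,red}
∂A = {blue,gold,pink,green,gray,teal,red} minus {blue,pink,teal} = {gold,green,gray,red}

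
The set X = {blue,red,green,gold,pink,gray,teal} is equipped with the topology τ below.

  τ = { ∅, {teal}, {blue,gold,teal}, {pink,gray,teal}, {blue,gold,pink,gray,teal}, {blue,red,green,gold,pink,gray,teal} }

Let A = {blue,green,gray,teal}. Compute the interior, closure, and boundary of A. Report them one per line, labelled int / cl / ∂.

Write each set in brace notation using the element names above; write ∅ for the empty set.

U open, U⊆A: ∅, {teal}. int(A) = ⋃ = {teal}
X∖A={red,gold,pink}, int(X∖A)=∅, hence cl(A)={blue,red,green,gold,pink,gray,teal}
∂A: remove int from cl → {blue,red,green,gold,pink,gray}

int(A) = {teal}
cl(A)  = {blue,red,green,gold,pink,gray,teal}
∂A     = {blue,red,green,gold,pink,gray}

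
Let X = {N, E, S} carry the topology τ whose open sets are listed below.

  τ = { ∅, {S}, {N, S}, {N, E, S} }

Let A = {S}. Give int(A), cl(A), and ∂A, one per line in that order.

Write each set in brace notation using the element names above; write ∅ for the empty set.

int(A) = {S}
cl(A)  = {N, E, S}
∂A     = {N, E}

open subsets of A: ∅, {S}; so int(A) = {S}
closure: X∖int(X∖A) = X∖∅ = {N, E, S}
∂A = {N, E, S} minus {S} = {N, E}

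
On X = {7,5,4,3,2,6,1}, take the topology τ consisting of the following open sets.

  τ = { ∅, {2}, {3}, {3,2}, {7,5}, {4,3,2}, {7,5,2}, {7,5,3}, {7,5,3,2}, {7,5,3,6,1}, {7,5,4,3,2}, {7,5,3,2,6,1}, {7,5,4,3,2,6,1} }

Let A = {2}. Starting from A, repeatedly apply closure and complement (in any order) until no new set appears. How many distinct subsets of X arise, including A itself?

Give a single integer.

complement {7,5,4,3,6,1}; its interior {7,5,3,6,1}; cl(A) = X∖{7,5,3,6,1} = {4,2}
With k = closure, c = complement:
  1. A     = {2}
  2. kA    = {4,2}
  3. cA    = {7,5,4,3,6,1}
  4. ckA   = {7,5,3,6,1}
k, c of each give nothing new

4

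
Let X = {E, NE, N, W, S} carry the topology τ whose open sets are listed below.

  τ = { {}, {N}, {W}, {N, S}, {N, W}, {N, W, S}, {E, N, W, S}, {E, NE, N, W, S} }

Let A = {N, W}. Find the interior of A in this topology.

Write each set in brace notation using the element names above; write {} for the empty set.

{N, W}

interior: largest open inside A is {N, W} (from {}, {N}, {W}, {N, W})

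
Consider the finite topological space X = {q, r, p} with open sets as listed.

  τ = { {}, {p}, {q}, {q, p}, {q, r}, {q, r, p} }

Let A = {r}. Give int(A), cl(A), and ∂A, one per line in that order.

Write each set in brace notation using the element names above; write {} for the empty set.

int(A) = {}
cl(A)  = {r}
∂A     = {r}

interior: largest open inside A is {} (from {})
cl via duality: int({q, p}) = {q, p}, so X∖{q, p} = {r}
cl∖int = {r}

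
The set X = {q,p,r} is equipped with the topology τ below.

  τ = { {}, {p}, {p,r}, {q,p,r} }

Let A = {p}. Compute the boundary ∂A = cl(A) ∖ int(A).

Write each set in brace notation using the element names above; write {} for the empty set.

U open, U⊆A: {}, {p}. int(A) = ⋃ = {p}
X∖A={q,r}, int(X∖A)={}, hence cl(A)={q,p,r}
∂A: remove int from cl → {q,r}

{q,r}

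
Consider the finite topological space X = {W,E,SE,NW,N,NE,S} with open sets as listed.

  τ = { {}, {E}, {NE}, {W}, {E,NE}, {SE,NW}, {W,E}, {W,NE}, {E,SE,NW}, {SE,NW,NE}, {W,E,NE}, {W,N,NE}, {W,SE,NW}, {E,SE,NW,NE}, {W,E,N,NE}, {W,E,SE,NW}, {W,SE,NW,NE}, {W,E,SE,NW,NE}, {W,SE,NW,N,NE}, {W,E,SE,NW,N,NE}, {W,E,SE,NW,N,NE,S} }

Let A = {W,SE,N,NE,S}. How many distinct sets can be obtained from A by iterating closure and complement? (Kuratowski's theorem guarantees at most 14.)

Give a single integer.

closure: X∖int(X∖A) = X∖{E} = {W,SE,NW,N,NE,S}
Let k=closure and c=complement:
  1. A     = {W,SE,N,NE,S}
  2. kA    = {W,SE,NW,N,NE,S}
  3. cA    = {E,NW}
  4. ckA   = {E}
  5. kcA   = {E,SE,NW,S}
  6. kckA  = {E,S}
  7. ckcA  = {W,N,NE}
  8. ckckA = {W,SE,NW,N,NE}
  9. kckcA = {W,N,NE,S}
  10. ckckcA = {E,SE,NW}
— saturated at 10

10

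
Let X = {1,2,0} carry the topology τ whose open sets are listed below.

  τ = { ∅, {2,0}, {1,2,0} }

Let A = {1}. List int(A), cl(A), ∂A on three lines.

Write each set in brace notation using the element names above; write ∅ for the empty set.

U open, U⊆A: ∅. int(A) = ⋃ = ∅
X∖A={2,0}, int(X∖A)={2,0}, hence cl(A)={1}
∂A: remove int from cl → {1}

int(A) = ∅
cl(A)  = {1}
∂A     = {1}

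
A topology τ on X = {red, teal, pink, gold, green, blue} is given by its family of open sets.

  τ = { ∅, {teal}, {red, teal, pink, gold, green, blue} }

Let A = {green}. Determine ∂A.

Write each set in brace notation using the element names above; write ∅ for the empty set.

{red, pink, gold, green, blue}

interior: largest open inside A is ∅ (from ∅)
cl via duality: int({red, teal, pink, gold, blue}) = {teal}, so X∖{teal} = {red, pink, gold, green, blue}
cl∖int = {red, pink, gold, green, blue}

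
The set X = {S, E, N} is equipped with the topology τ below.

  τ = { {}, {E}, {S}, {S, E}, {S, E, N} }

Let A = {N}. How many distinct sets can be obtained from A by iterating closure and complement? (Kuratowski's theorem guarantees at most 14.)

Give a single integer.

4

complement {S, E}; its interior {S, E}; cl(A) = X∖{S, E} = {N}
With k = closure, c = complement:
  1. A     = {N}
  2. cA    = {S, E}
  3. kcA   = {S, E, N}
  4. ckcA  = {}
k, c of each give nothing new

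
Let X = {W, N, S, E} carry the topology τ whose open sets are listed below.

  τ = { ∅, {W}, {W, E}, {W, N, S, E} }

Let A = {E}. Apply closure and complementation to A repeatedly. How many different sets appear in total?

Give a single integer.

X∖A={W, N, S}, int(X∖A)={W}, hence cl(A)={N, S, E}
Orbit (k=closure, c=complement):
  1. A     = {E}
  2. kA    = {N, S, E}
  3. cA    = {W, N, S}
  4. ckA   = {W}
  5. kcA   = {W, N, S, E}
  6. ckcA  = ∅
(closed under both — stop)

6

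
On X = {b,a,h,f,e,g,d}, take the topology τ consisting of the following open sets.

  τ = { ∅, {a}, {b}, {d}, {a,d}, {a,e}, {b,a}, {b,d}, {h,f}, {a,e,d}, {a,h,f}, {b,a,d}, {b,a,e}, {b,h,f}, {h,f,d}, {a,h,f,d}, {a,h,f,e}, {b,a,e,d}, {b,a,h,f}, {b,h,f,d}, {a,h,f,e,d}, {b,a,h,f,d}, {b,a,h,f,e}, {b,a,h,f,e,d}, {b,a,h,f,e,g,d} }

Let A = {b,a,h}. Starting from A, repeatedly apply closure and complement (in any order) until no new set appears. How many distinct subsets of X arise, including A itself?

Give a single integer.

cl via duality: int({f,e,g,d}) = {d}, so X∖{d} = {b,a,h,f,e,g}
Write k for closure, c for complement:
  1. A     = {b,a,h}
  2. kA    = {b,a,h,f,e,g}
  3. cA    = {f,e,g,d}
  4. ckA   = {d}
  5. kcA   = {h,f,e,g,d}
  6. kckA  = {g,d}
  7. ckcA  = {b,a}
  8. ckckA = {b,a,h,f,e}
  9. kckcA = {b,a,e,g}
  10. ckckcA = {h,f,d}
  11. kckckcA = {h,f,g,d}
  12. ckckckcA = {b,a,e}
applying k or c yields no new set

12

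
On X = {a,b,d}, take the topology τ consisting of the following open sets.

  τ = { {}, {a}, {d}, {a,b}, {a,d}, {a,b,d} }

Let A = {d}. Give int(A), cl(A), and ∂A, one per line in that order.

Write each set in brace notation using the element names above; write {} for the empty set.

open subsets of A: {}, {d}; so int(A) = {d}
closure: X∖int(X∖A) = X∖{a,b} = {d}
∂A = {d} minus {d} = {}

int(A) = {d}
cl(A)  = {d}
∂A     = {}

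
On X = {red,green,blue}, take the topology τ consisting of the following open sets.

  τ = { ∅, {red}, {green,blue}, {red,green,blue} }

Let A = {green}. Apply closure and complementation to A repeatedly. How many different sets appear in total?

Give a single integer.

X∖A={red,blue}, int(X∖A)={red}, hence cl(A)={green,blue}
Orbit (k=closure, c=complement):
  1. A     = {green}
  2. kA    = {green,blue}
  3. cA    = {red,blue}
  4. ckA   = {red}
  5. kcA   = {red,green,blue}
  6. ckcA  = ∅
(closed under both — stop)

6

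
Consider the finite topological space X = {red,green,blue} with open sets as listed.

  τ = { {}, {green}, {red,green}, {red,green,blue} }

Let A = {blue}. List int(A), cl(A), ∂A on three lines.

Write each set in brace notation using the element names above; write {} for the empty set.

opens ⊆ A: {}; union → int = {}
complement {red,green}; its interior {red,green}; cl(A) = X∖{red,green} = {blue}
boundary = {blue} ∖ {} = {blue}

int(A) = {}
cl(A)  = {blue}
∂A     = {blue}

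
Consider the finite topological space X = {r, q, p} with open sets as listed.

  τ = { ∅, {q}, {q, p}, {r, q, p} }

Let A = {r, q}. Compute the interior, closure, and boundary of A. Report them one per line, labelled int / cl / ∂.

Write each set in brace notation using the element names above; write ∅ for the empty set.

int(A) = {q}
cl(A)  = {r, q, p}
∂A     = {r, p}

opens ⊆ A: ∅, {q}; union → int = {q}
complement {p}; its interior ∅; cl(A) = X∖∅ = {r, q, p}
boundary = {r, q, p} ∖ {q} = {r, p}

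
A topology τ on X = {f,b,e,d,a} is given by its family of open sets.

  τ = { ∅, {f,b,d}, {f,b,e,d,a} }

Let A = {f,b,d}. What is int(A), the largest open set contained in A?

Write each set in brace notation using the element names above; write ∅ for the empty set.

{f,b,d}

open subsets of A: ∅, {f,b,d}; so int(A) = {f,b,d}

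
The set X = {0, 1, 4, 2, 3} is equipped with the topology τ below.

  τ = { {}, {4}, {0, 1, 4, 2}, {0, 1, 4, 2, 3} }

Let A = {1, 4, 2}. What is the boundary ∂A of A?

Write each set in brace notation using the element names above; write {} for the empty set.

{0, 1, 2, 3}

interior: largest open inside A is {4} (from {}, {4})
cl via duality: int({0, 3}) = {}, so X∖{} = {0, 1, 4, 2, 3}
cl∖int = {0, 1, 2, 3}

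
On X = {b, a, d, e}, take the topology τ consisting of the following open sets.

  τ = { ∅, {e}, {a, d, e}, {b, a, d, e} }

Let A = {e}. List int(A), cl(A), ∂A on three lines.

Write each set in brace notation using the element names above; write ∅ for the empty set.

open subsets of A: ∅, {e}; so int(A) = {e}
closure: X∖int(X∖A) = X∖∅ = {b, a, d, e}
∂A = {b, a, d, e} minus {e} = {b, a, d}

int(A) = {e}
cl(A)  = {b, a, d, e}
∂A     = {b, a, d}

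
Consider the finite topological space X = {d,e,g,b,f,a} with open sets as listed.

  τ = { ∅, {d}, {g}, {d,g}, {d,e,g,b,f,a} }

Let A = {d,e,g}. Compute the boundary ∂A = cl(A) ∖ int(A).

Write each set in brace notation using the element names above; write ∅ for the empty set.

opens ⊆ A: ∅, {g}, {d}, {d,g}; union → int = {d,g}
complement {b,f,a}; its interior ∅; cl(A) = X∖∅ = {d,e,g,b,f,a}
boundary = {d,e,g,b,f,a} ∖ {d,g} = {e,b,f,a}

{e,b,f,a}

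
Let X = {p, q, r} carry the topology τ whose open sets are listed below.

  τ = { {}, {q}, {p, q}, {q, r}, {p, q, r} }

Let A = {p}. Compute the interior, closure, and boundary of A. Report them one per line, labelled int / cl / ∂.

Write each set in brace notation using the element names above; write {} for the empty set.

int(A) = {}
cl(A)  = {p}
∂A     = {p}

open subsets of A: {}; so int(A) = {}
closure: X∖int(X∖A) = X∖{q, r} = {p}
∂A = {p} minus {} = {p}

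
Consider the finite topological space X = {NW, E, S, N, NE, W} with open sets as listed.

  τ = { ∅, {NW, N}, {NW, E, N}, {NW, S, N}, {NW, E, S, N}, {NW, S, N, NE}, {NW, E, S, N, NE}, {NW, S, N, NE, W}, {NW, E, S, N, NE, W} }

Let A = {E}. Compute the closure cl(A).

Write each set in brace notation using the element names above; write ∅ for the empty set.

cl via duality: int({NW, S, N, NE, W}) = {NW, S, N, NE, W}, so X∖{NW, S, N, NE, W} = {E}

{E}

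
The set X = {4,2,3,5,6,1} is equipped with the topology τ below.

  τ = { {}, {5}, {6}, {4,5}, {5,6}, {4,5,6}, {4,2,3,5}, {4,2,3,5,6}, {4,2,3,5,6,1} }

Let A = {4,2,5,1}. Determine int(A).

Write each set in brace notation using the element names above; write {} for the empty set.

open subsets of A: {}, {5}, {4,5}; so int(A) = {4,5}

{4,5}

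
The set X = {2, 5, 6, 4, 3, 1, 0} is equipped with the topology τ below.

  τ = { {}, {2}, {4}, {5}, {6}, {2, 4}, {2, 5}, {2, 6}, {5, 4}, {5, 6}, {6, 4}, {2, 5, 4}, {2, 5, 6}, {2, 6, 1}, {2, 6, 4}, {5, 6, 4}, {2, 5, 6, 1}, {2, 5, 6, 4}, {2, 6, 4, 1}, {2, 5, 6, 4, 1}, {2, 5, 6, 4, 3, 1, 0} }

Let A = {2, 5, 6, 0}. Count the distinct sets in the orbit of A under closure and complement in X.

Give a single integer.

cl via duality: int({4, 3, 1}) = {4}, so X∖{4} = {2, 5, 6, 3, 1, 0}
Write k for closure, c for complement:
  1. A     = {2, 5, 6, 0}
  2. kA    = {2, 5, 6, 3, 1, 0}
  3. cA    = {4, 3, 1}
  4. ckA   = {4}
  5. kcA   = {4, 3, 1, 0}
  6. kckA  = {4, 3, 0}
  7. ckcA  = {2, 5, 6}
  8. ckckA = {2, 5, 6, 1}
applying k or c yields no new set

8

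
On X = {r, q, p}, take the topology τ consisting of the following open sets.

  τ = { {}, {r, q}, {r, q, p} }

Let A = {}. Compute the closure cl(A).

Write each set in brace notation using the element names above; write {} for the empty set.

cl via duality: int({r, q, p}) = {r, q, p}, so X∖{r, q, p} = {}

{}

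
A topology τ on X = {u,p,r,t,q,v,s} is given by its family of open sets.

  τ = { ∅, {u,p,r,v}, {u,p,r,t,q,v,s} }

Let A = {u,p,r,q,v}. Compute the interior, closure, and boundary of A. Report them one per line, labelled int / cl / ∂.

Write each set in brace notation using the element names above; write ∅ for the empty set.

opens ⊆ A: ∅, {u,p,r,v}; union → int = {u,p,r,v}
complement {t,s}; its interior ∅; cl(A) = X∖∅ = {u,p,r,t,q,v,s}
boundary = {u,p,r,t,q,v,s} ∖ {u,p,r,v} = {t,q,s}

int(A) = {u,p,r,v}
cl(A)  = {u,p,r,t,q,v,s}
∂A     = {t,q,s}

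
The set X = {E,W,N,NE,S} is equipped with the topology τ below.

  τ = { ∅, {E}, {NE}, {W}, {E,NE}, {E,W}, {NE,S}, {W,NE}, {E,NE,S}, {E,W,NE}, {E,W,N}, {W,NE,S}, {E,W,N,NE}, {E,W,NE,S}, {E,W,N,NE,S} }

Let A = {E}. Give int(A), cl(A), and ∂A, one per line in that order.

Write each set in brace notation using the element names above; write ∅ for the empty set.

U open, U⊆A: ∅, {E}. int(A) = ⋃ = {E}
X∖A={W,N,NE,S}, int(X∖A)={W,NE,S}, hence cl(A)={E,N}
∂A: remove int from cl → {N}

int(A) = {E}
cl(A)  = {E,N}
∂A     = {N}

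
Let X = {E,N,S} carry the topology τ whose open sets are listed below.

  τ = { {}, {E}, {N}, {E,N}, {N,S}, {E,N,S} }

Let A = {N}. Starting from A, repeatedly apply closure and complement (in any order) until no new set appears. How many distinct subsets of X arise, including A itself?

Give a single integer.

4

cl via duality: int({E,S}) = {E}, so X∖{E} = {N,S}
Write k for closure, c for complement:
  1. A     = {N}
  2. kA    = {N,S}
  3. cA    = {E,S}
  4. ckA   = {E}
applying k or c yields no new set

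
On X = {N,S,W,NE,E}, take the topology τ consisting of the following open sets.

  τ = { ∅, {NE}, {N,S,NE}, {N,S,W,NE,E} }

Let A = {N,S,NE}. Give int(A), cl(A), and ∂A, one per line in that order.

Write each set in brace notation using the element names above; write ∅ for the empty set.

open subsets of A: ∅, {NE}, {N,S,NE}; so int(A) = {N,S,NE}
closure: X∖int(X∖A) = X∖∅ = {N,S,W,NE,E}
∂A = {N,S,W,NE,E} minus {N,S,NE} = {W,E}

int(A) = {N,S,NE}
cl(A)  = {N,S,W,NE,E}
∂A     = {W,E}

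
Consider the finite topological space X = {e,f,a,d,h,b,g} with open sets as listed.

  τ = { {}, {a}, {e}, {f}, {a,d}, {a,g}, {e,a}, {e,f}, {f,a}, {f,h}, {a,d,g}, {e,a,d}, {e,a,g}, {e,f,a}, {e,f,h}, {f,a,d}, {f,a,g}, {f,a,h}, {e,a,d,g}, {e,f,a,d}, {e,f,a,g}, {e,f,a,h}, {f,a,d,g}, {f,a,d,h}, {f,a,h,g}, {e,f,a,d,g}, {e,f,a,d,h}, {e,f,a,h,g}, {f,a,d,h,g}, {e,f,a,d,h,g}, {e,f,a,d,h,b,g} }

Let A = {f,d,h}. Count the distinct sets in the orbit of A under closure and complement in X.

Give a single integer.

X∖A={e,a,b,g}, int(X∖A)={e,a,g}, hence cl(A)={f,d,h,b}
Orbit (k=closure, c=complement):
  1. A     = {f,d,h}
  2. kA    = {f,d,h,b}
  3. cA    = {e,a,b,g}
  4. ckA   = {e,a,g}
  5. kcA   = {e,a,d,b,g}
  6. ckcA  = {f,h}
  7. kckcA = {f,h,b}
  8. ckckcA = {e,a,d,g}
(closed under both — stop)

8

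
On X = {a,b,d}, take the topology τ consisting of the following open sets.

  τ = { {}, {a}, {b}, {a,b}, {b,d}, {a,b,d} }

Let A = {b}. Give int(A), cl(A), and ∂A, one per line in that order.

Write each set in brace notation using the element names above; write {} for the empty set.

interior: largest open inside A is {b} (from {}, {b})
cl via duality: int({a,d}) = {a}, so X∖{a} = {b,d}
cl∖int = {d}

int(A) = {b}
cl(A)  = {b,d}
∂A     = {d}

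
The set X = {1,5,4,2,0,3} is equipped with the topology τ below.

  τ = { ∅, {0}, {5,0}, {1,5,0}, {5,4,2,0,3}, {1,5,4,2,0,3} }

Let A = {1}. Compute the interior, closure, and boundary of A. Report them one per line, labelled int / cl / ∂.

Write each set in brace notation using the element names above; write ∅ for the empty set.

U open, U⊆A: ∅. int(A) = ⋃ = ∅
X∖A={5,4,2,0,3}, int(X∖A)={5,4,2,0,3}, hence cl(A)={1}
∂A: remove int from cl → {1}

int(A) = ∅
cl(A)  = {1}
∂A     = {1}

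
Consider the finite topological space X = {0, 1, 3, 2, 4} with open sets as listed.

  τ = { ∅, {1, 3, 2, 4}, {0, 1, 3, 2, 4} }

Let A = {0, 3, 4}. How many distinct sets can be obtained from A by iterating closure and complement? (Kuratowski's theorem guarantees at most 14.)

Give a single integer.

cl via duality: int({1, 2}) = ∅, so X∖∅ = {0, 1, 3, 2, 4}
Write k for closure, c for complement:
  1. A     = {0, 3, 4}
  2. kA    = {0, 1, 3, 2, 4}
  3. cA    = {1, 2}
  4. ckA   = ∅
applying k or c yields no new set

4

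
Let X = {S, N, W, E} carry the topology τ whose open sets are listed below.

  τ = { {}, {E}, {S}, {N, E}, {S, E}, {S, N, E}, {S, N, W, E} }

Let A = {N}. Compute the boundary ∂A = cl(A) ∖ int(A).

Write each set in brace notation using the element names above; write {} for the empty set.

{N, W}

opens ⊆ A: {}; union → int = {}
complement {S, W, E}; its interior {S, E}; cl(A) = X∖{S, E} = {N, W}
boundary = {N, W} ∖ {} = {N, W}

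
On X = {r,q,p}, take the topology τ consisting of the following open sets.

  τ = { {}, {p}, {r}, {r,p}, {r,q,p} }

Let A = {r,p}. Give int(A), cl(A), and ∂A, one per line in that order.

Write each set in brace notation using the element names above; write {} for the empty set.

open subsets of A: {}, {r}, {p}, {r,p}; so int(A) = {r,p}
closure: X∖int(X∖A) = X∖{} = {r,q,p}
∂A = {r,q,p} minus {r,p} = {q}

int(A) = {r,p}
cl(A)  = {r,q,p}
∂A     = {q}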